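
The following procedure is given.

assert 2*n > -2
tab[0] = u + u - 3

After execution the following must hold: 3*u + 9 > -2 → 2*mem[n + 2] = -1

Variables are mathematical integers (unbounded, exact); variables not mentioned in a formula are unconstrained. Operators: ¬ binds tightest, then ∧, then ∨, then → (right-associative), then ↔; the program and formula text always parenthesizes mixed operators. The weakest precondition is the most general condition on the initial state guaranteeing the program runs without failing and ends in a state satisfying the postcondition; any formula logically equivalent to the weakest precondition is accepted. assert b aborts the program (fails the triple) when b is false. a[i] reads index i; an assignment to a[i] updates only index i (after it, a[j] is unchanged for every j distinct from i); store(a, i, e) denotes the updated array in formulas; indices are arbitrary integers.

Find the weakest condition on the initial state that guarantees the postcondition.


Working backward. After the program, the postcondition 3*u + 9 > -2 → 2*mem[n + 2] = -1 must hold; in canonical form it is 3*u > -11 → 2*mem[n + 2] = -1.
Before tab[0] := u + u - 3: 3*u > -11 → 2*mem[n + 2] = -1
Before assert 2*n > -2: 2*n > -2 ∧ (3*u > -11 → 2*mem[n + 2] = -1)
Answer: WP = 2*n > -2 ∧ (3*u > -11 → 2*mem[n + 2] = -1)


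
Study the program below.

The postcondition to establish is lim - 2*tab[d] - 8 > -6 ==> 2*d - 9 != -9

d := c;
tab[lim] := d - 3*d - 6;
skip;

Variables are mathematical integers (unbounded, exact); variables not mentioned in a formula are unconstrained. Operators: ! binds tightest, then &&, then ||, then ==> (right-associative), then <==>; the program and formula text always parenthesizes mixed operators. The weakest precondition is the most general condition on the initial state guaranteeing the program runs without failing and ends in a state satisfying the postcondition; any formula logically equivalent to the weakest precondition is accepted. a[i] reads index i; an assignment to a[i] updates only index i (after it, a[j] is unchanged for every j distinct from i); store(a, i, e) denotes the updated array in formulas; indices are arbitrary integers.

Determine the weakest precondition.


Working backward. After the program, the postcondition lim - 2*tab[d] - 8 > -6 ==> 2*d - 9 != -9 must hold; in canonical form it is lim > 2*tab[d] + 2 ==> 2*d != 0.
Before skip: lim > 2*tab[d] + 2 ==> 2*d != 0
Before tab[lim] := d - 3*d - 6: lim > 2*store(tab, lim, -2*d - 6)[d] + 2 ==> 2*d != 0
Before d := c: lim > 2*store(tab, lim, -2*c - 6)[c] + 2 ==> 2*c != 0
Answer: WP = lim > 2*store(tab, lim, -2*c - 6)[c] + 2 ==> 2*c != 0


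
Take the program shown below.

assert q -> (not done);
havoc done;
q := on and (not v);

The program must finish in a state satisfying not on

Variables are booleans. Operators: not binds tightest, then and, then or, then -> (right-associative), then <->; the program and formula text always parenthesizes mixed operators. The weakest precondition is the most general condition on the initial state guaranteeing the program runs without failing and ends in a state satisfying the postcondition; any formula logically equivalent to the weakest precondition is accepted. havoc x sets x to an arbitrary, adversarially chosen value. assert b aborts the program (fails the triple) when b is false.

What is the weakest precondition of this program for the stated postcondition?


Working backward. After the program, not on must hold.
Before q := on and (not v): not on
Before havoc done: not on
Before assert q -> (not done): (q -> (not done)) and (not on)
Answer: WP = (q -> (not done)) and (not on)


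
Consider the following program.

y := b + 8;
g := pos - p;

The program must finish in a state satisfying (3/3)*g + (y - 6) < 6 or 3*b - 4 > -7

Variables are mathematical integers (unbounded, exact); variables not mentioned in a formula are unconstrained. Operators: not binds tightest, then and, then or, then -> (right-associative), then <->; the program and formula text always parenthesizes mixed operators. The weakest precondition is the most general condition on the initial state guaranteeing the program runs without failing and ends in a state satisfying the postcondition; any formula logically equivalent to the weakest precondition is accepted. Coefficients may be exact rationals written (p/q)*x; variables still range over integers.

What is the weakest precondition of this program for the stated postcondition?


Working backward. After the program, the postcondition (3/3)*g + (y - 6) < 6 or 3*b - 4 > -7 must hold; in canonical form it is g + y < 12 or 3*b > -3.
Before g := pos - p: pos + y < p + 12 or 3*b > -3
Before y := b + 8: b + pos < p + 4 or 3*b > -3
Answer: WP = b + pos < p + 4 or 3*b > -3


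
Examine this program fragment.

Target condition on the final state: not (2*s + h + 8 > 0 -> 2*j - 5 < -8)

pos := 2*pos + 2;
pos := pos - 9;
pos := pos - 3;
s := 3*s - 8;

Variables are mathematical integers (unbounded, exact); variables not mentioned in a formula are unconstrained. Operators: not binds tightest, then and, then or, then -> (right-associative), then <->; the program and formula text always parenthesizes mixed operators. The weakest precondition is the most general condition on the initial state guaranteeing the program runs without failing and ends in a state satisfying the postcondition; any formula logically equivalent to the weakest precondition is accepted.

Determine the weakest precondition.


Working backward. After the program, the postcondition not (2*s + h + 8 > 0 -> 2*j - 5 < -8) must hold; in canonical form it is not (h + 2*s > -8 -> 2*j < -3).
Before s := 3*s - 8: not (h + 6*s > 8 -> 2*j < -3)
Before pos := pos - 3: not (h + 6*s > 8 -> 2*j < -3)
Before pos := pos - 9: not (h + 6*s > 8 -> 2*j < -3)
Before pos := 2*pos + 2: not (h + 6*s > 8 -> 2*j < -3)
Answer: WP = not (h + 6*s > 8 -> 2*j < -3)


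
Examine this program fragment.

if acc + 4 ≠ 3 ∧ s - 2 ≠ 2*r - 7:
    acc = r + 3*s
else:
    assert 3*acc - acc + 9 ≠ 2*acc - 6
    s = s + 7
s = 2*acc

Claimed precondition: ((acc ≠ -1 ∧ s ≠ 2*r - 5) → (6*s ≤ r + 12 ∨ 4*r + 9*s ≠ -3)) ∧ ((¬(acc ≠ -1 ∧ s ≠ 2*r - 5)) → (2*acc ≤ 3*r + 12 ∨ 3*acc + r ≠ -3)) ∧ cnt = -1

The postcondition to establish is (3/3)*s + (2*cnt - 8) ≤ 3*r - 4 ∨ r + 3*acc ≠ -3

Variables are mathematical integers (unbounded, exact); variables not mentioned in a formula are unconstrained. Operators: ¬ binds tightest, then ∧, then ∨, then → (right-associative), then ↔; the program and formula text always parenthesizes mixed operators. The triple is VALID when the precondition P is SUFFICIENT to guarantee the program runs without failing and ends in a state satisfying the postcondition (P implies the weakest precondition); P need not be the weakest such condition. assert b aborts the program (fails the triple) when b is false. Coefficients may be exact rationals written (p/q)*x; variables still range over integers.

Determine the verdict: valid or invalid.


Working backward. After the program, the postcondition (3/3)*s + (2*cnt - 8) ≤ 3*r - 4 ∨ r + 3*acc ≠ -3 must hold; in canonical form it is 2*cnt + s ≤ 3*r + 4 ∨ 3*acc + r ≠ -3.
Before s := 2*acc: 2*acc + 2*cnt ≤ 3*r + 4 ∨ 3*acc + r ≠ -3
Then branch requires 2*cnt + 6*s ≤ r + 4 ∨ 4*r + 9*s ≠ -3; else branch requires 2*acc + 2*cnt ≤ 3*r + 4 ∨ 3*acc + r ≠ -3.
Before the if: ((acc ≠ -1 ∧ s ≠ 2*r - 5) → (2*cnt + 6*s ≤ r + 4 ∨ 4*r + 9*s ≠ -3)) ∧ ((¬(acc ≠ -1 ∧ s ≠ 2*r - 5)) → (2*acc + 2*cnt ≤ 3*r + 4 ∨ 3*acc + r ≠ -3))
The weakest precondition is ((acc ≠ -1 ∧ s ≠ 2*r - 5) → (2*cnt + 6*s ≤ r + 4 ∨ 4*r + 9*s ≠ -3)) ∧ ((¬(acc ≠ -1 ∧ s ≠ 2*r - 5)) → (2*acc + 2*cnt ≤ 3*r + 4 ∨ 3*acc + r ≠ -3)).
Check whether ((acc ≠ -1 ∧ s ≠ 2*r - 5) → (6*s ≤ r + 12 ∨ 4*r + 9*s ≠ -3)) ∧ ((¬(acc ≠ -1 ∧ s ≠ 2*r - 5)) → (2*acc ≤ 3*r + 12 ∨ 3*acc + r ≠ -3)) ∧ cnt = -1 implies it.
Countermodel: at the initial state acc = 2, cnt = -1, r = -3, s = 1, the precondition holds but the weakest precondition fails.
Answer: invalid


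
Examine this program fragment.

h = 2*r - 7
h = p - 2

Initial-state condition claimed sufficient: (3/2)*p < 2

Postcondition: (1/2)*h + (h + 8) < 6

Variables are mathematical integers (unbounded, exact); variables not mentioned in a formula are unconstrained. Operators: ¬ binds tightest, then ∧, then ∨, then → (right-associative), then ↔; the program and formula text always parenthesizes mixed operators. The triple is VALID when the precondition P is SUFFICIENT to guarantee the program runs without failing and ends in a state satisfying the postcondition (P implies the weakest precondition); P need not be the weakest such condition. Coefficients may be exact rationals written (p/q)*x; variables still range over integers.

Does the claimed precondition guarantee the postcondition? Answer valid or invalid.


Working backward. After the program, the postcondition (1/2)*h + (h + 8) < 6 must hold; in canonical form it is (3/2)*h < -2.
Before h := p - 2: (3/2)*p < 1
Before h := 2*r - 7: (3/2)*p < 1
The weakest precondition is (3/2)*p < 1.
Check whether (3/2)*p < 2 implies it.
Countermodel: at the initial state p = 1, the precondition holds but the weakest precondition fails.
Answer: invalid


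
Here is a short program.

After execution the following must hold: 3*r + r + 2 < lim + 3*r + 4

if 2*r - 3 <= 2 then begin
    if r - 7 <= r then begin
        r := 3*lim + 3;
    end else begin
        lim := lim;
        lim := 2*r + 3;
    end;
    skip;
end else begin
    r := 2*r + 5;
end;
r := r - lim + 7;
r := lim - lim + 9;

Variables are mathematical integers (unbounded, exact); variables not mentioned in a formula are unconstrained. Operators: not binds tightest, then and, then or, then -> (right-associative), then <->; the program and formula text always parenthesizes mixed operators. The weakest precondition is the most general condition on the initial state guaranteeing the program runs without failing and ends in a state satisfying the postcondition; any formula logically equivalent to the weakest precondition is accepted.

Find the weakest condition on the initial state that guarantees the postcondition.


Working backward. After the program, the postcondition 3*r + r + 2 < lim + 3*r + 4 must hold; in canonical form it is r < lim + 2.
Before r := lim - lim + 9: lim > 7
Before r := r - lim + 7: lim > 7
Then branch requires lim > 7; else branch requires lim > 7.
Before the if: (2*r <= 5 -> lim > 7) and ((not (2*r <= 5)) -> lim > 7)
Answer: WP = (2*r <= 5 -> lim > 7) and ((not (2*r <= 5)) -> lim > 7)


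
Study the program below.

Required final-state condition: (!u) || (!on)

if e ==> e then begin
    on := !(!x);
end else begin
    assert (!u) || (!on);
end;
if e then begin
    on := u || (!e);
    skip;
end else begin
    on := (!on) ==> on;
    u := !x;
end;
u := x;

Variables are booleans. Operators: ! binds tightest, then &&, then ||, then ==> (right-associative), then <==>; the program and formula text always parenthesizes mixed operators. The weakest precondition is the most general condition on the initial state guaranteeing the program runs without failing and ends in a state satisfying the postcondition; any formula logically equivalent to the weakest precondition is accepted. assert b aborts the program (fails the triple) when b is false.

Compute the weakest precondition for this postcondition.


Working backward. After the program, (!u) || (!on) must hold.
Before u := x: (!x) || (!on)
Then branch requires (!x) || (!(u || (!e))); else branch requires (!x) || (!((!on) ==> on)).
Before the if: (e ==> ((!x) || (!(u || (!e))))) && ((!e) ==> ((!x) || (!((!on) ==> on))))
Then branch requires (e ==> ((!x) || (!(u || (!e))))) && ((!e) ==> ((!x) || (!((!x) ==> x)))); else branch requires ((!u) || (!on)) && (e ==> ((!x) || (!(u || (!e))))) && ((!e) ==> ((!x) || (!((!on) ==> on)))).
Before the if: (e ==> ((!x) || (!(u || (!e))))) && ((!e) ==> ((!x) || (!((!x) ==> x))))
Answer: WP = (e ==> ((!x) || (!(u || (!e))))) && ((!e) ==> ((!x) || (!((!x) ==> x))))


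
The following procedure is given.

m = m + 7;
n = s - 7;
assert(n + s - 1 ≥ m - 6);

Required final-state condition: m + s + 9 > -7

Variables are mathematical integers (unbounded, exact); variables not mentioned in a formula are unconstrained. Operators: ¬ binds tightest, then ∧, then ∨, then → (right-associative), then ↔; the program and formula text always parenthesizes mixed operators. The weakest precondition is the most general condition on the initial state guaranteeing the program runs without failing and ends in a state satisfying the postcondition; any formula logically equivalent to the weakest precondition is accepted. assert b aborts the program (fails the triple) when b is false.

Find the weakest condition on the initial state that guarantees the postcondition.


Working backward. After the program, the postcondition m + s + 9 > -7 must hold; in canonical form it is m + s > -16.
Before assert n + s - 1 ≥ m - 6: n + s ≥ m - 5 ∧ m + s > -16
Before n := s - 7: 2*s ≥ m + 2 ∧ m + s > -16
Before m := m + 7: 2*s ≥ m + 9 ∧ m + s > -23
Answer: WP = 2*s ≥ m + 9 ∧ m + s > -23


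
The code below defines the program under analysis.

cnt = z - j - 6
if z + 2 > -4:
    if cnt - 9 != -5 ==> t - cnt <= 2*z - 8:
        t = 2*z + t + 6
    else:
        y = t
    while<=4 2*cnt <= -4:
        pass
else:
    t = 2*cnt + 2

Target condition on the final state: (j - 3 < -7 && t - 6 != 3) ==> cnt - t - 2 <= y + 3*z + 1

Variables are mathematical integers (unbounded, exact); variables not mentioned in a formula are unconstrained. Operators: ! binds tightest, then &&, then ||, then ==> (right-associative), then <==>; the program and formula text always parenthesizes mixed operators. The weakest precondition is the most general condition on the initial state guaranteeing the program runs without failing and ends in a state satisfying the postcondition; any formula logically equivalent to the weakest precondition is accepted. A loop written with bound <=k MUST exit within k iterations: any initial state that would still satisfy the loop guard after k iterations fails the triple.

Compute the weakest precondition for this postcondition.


Working backward. After the program, the postcondition (j - 3 < -7 && t - 6 != 3) ==> cnt - t - 2 <= y + 3*z + 1 must hold; in canonical form it is (j < -4 && t != 9) ==> cnt <= t + y + 3*z + 3.
Then branch requires ((cnt != 4 ==> t <= cnt + 2*z - 8) ==> ((2*cnt <= -4 ==> ((2*cnt <= -4 ==> ((2*cnt <= -4 ==> ((2*cnt <= -4 ==> ((!(2*cnt <= -4)) && ((j < -4 && t + 2*z != 3) ==> cnt <= t + y + 5*z + 9))) && ((!(2*cnt <= -4)) ==> ((j < -4 && t + 2*z != 3) ==> cnt <= t + y + 5*z + 9)))) && ((!(2*cnt <= -4)) ==> ((j < -4 && t + 2*z != 3) ==> cnt <= t + y + 5*z + 9)))) && ((!(2*cnt <= -4)) ==> ((j < -4 && t + 2*z != 3) ==> cnt <= t + y + 5*z + 9)))) && ((!(2*cnt <= -4)) ==> ((j < -4 && t + 2*z != 3) ==> cnt <= t + y + 5*z + 9)))) && ((!(cnt != 4 ==> t <= cnt + 2*z - 8)) ==> ((2*cnt <= -4 ==> ((2*cnt <= -4 ==> ((2*cnt <= -4 ==> ((2*cnt <= -4 ==> ((!(2*cnt <= -4)) && ((j < -4 && t != 9) ==> cnt <= 2*t + 3*z + 3))) && ((!(2*cnt <= -4)) ==> ((j < -4 && t != 9) ==> cnt <= 2*t + 3*z + 3)))) && ((!(2*cnt <= -4)) ==> ((j < -4 && t != 9) ==> cnt <= 2*t + 3*z + 3)))) && ((!(2*cnt <= -4)) ==> ((j < -4 && t != 9) ==> cnt <= 2*t + 3*z + 3)))) && ((!(2*cnt <= -4)) ==> ((j < -4 && t != 9) ==> cnt <= 2*t + 3*z + 3)))); else branch requires (j < -4 && 2*cnt != 7) ==> cnt + y + 3*z >= -5.
Before the if: (z > -6 ==> (((cnt != 4 ==> t <= cnt + 2*z - 8) ==> ((2*cnt <= -4 ==> ((2*cnt <= -4 ==> ((2*cnt <= -4 ==> ((2*cnt <= -4 ==> ((!(2*cnt <= -4)) && ((j < -4 && t + 2*z != 3) ==> cnt <= t + y + 5*z + 9))) && ((!(2*cnt <= -4)) ==> ((j < -4 && t + 2*z != 3) ==> cnt <= t + y + 5*z + 9)))) && ((!(2*cnt <= -4)) ==> ((j < -4 && t + 2*z != 3) ==> cnt <= t + y + 5*z + 9)))) && ((!(2*cnt <= -4)) ==> ((j < -4 && t + 2*z != 3) ==> cnt <= t + y + 5*z + 9)))) && ((!(2*cnt <= -4)) ==> ((j < -4 && t + 2*z != 3) ==> cnt <= t + y + 5*z + 9)))) && ((!(cnt != 4 ==> t <= cnt + 2*z - 8)) ==> ((2*cnt <= -4 ==> ((2*cnt <= -4 ==> ((2*cnt <= -4 ==> ((2*cnt <= -4 ==> ((!(2*cnt <= -4)) && ((j < -4 && t != 9) ==> cnt <= 2*t + 3*z + 3))) && ((!(2*cnt <= -4)) ==> ((j < -4 && t != 9) ==> cnt <= 2*t + 3*z + 3)))) && ((!(2*cnt <= -4)) ==> ((j < -4 && t != 9) ==> cnt <= 2*t + 3*z + 3)))) && ((!(2*cnt <= -4)) ==> ((j < -4 && t != 9) ==> cnt <= 2*t + 3*z + 3)))) && ((!(2*cnt <= -4)) ==> ((j < -4 && t != 9) ==> cnt <= 2*t + 3*z + 3)))))) && ((!(z > -6)) ==> ((j < -4 && 2*cnt != 7) ==> cnt + y + 3*z >= -5))
Before cnt := z - j - 6: (z > -6 ==> (((z != j + 10 ==> j + t <= 3*z - 14) ==> ((2*z <= 2*j + 8 ==> ((2*z <= 2*j + 8 ==> ((2*z <= 2*j + 8 ==> ((2*z <= 2*j + 8 ==> ((!(2*z <= 2*j + 8)) && ((j < -4 && t + 2*z != 3) ==> j + t + y + 4*z >= -15))) && ((!(2*z <= 2*j + 8)) ==> ((j < -4 && t + 2*z != 3) ==> j + t + y + 4*z >= -15)))) && ((!(2*z <= 2*j + 8)) ==> ((j < -4 && t + 2*z != 3) ==> j + t + y + 4*z >= -15)))) && ((!(2*z <= 2*j + 8)) ==> ((j < -4 && t + 2*z != 3) ==> j + t + y + 4*z >= -15)))) && ((!(2*z <= 2*j + 8)) ==> ((j < -4 && t + 2*z != 3) ==> j + t + y + 4*z >= -15)))) && ((!(z != j + 10 ==> j + t <= 3*z - 14)) ==> ((2*z <= 2*j + 8 ==> ((2*z <= 2*j + 8 ==> ((2*z <= 2*j + 8 ==> ((2*z <= 2*j + 8 ==> ((!(2*z <= 2*j + 8)) && ((j < -4 && t != 9) ==> j + 2*t + 2*z >= -9))) && ((!(2*z <= 2*j + 8)) ==> ((j < -4 && t != 9) ==> j + 2*t + 2*z >= -9)))) && ((!(2*z <= 2*j + 8)) ==> ((j < -4 && t != 9) ==> j + 2*t + 2*z >= -9)))) && ((!(2*z <= 2*j + 8)) ==> ((j < -4 && t != 9) ==> j + 2*t + 2*z >= -9)))) && ((!(2*z <= 2*j + 8)) ==> ((j < -4 && t != 9) ==> j + 2*t + 2*z >= -9)))))) && ((!(z > -6)) ==> ((j < -4 && 2*z != 2*j + 19) ==> y + 4*z >= j + 1))
Answer: WP = (z > -6 ==> (((z != j + 10 ==> j + t <= 3*z - 14) ==> ((2*z <= 2*j + 8 ==> ((2*z <= 2*j + 8 ==> ((2*z <= 2*j + 8 ==> ((2*z <= 2*j + 8 ==> ((!(2*z <= 2*j + 8)) && ((j < -4 && t + 2*z != 3) ==> j + t + y + 4*z >= -15))) && ((!(2*z <= 2*j + 8)) ==> ((j < -4 && t + 2*z != 3) ==> j + t + y + 4*z >= -15)))) && ((!(2*z <= 2*j + 8)) ==> ((j < -4 && t + 2*z != 3) ==> j + t + y + 4*z >= -15)))) && ((!(2*z <= 2*j + 8)) ==> ((j < -4 && t + 2*z != 3) ==> j + t + y + 4*z >= -15)))) && ((!(2*z <= 2*j + 8)) ==> ((j < -4 && t + 2*z != 3) ==> j + t + y + 4*z >= -15)))) && ((!(z != j + 10 ==> j + t <= 3*z - 14)) ==> ((2*z <= 2*j + 8 ==> ((2*z <= 2*j + 8 ==> ((2*z <= 2*j + 8 ==> ((2*z <= 2*j + 8 ==> ((!(2*z <= 2*j + 8)) && ((j < -4 && t != 9) ==> j + 2*t + 2*z >= -9))) && ((!(2*z <= 2*j + 8)) ==> ((j < -4 && t != 9) ==> j + 2*t + 2*z >= -9)))) && ((!(2*z <= 2*j + 8)) ==> ((j < -4 && t != 9) ==> j + 2*t + 2*z >= -9)))) && ((!(2*z <= 2*j + 8)) ==> ((j < -4 && t != 9) ==> j + 2*t + 2*z >= -9)))) && ((!(2*z <= 2*j + 8)) ==> ((j < -4 && t != 9) ==> j + 2*t + 2*z >= -9)))))) && ((!(z > -6)) ==> ((j < -4 && 2*z != 2*j + 19) ==> y + 4*z >= j + 1))


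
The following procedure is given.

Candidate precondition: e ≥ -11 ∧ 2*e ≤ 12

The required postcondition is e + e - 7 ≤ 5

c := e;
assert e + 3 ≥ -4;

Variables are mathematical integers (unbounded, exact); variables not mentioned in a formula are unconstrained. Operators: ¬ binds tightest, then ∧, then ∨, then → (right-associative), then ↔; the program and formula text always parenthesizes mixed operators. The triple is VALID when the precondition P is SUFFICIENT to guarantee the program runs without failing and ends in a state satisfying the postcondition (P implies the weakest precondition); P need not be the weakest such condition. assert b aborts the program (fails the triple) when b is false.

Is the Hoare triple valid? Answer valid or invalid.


Working backward. After the program, the postcondition e + e - 7 ≤ 5 must hold; in canonical form it is 2*e ≤ 12.
Before assert e + 3 ≥ -4: e ≥ -7 ∧ 2*e ≤ 12
Before c := e: e ≥ -7 ∧ 2*e ≤ 12
The weakest precondition is e ≥ -7 ∧ 2*e ≤ 12.
Check whether e ≥ -11 ∧ 2*e ≤ 12 implies it.
Countermodel: at the initial state e = -11, the precondition holds but the weakest precondition fails.
Answer: invalid


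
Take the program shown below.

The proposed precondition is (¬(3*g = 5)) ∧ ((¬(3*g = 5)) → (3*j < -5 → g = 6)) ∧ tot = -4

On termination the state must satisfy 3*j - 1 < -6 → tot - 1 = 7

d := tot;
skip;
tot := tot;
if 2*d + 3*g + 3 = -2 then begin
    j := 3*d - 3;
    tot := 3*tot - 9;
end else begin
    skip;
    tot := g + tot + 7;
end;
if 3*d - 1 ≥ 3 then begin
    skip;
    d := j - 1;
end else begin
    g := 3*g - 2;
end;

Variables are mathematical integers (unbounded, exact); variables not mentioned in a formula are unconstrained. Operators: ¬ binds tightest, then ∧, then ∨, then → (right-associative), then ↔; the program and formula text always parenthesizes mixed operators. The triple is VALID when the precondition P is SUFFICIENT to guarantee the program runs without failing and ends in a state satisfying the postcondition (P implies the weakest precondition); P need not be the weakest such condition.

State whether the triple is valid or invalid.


Working backward. After the program, the postcondition 3*j - 1 < -6 → tot - 1 = 7 must hold; in canonical form it is 3*j < -5 → tot = 8.
Then branch requires 3*j < -5 → tot = 8; else branch requires 3*j < -5 → tot = 8.
Before the if: (3*d ≥ 4 → (3*j < -5 → tot = 8)) ∧ ((¬(3*d ≥ 4)) → (3*j < -5 → tot = 8))
Then branch requires (3*d ≥ 4 → (9*d < 4 → 3*tot = 17)) ∧ ((¬(3*d ≥ 4)) → (9*d < 4 → 3*tot = 17)); else branch requires (3*d ≥ 4 → (3*j < -5 → g + tot = 1)) ∧ ((¬(3*d ≥ 4)) → (3*j < -5 → g + tot = 1)).
Before the if: (2*d + 3*g = -5 → ((3*d ≥ 4 → (9*d < 4 → 3*tot = 17)) ∧ ((¬(3*d ≥ 4)) → (9*d < 4 → 3*tot = 17)))) ∧ ((¬(2*d + 3*g = -5)) → ((3*d ≥ 4 → (3*j < -5 → g + tot = 1)) ∧ ((¬(3*d ≥ 4)) → (3*j < -5 → g + tot = 1))))
Before tot := tot: (2*d + 3*g = -5 → ((3*d ≥ 4 → (9*d < 4 → 3*tot = 17)) ∧ ((¬(3*d ≥ 4)) → (9*d < 4 → 3*tot = 17)))) ∧ ((¬(2*d + 3*g = -5)) → ((3*d ≥ 4 → (3*j < -5 → g + tot = 1)) ∧ ((¬(3*d ≥ 4)) → (3*j < -5 → g + tot = 1))))
Before skip: (2*d + 3*g = -5 → ((3*d ≥ 4 → (9*d < 4 → 3*tot = 17)) ∧ ((¬(3*d ≥ 4)) → (9*d < 4 → 3*tot = 17)))) ∧ ((¬(2*d + 3*g = -5)) → ((3*d ≥ 4 → (3*j < -5 → g + tot = 1)) ∧ ((¬(3*d ≥ 4)) → (3*j < -5 → g + tot = 1))))
Before d := tot: (3*g + 2*tot = -5 → ((3*tot ≥ 4 → (9*tot < 4 → 3*tot = 17)) ∧ ((¬(3*tot ≥ 4)) → (9*tot < 4 → 3*tot = 17)))) ∧ ((¬(3*g + 2*tot = -5)) → ((3*tot ≥ 4 → (3*j < -5 → g + tot = 1)) ∧ ((¬(3*tot ≥ 4)) → (3*j < -5 → g + tot = 1))))
The weakest precondition is (3*g + 2*tot = -5 → ((3*tot ≥ 4 → (9*tot < 4 → 3*tot = 17)) ∧ ((¬(3*tot ≥ 4)) → (9*tot < 4 → 3*tot = 17)))) ∧ ((¬(3*g + 2*tot = -5)) → ((3*tot ≥ 4 → (3*j < -5 → g + tot = 1)) ∧ ((¬(3*tot ≥ 4)) → (3*j < -5 → g + tot = 1)))).
Check whether (¬(3*g = 5)) ∧ ((¬(3*g = 5)) → (3*j < -5 → g = 6)) ∧ tot = -4 implies it.
Countermodel: at the initial state g = 6, j = -2, tot = -4, the precondition holds but the weakest precondition fails.
Answer: invalid


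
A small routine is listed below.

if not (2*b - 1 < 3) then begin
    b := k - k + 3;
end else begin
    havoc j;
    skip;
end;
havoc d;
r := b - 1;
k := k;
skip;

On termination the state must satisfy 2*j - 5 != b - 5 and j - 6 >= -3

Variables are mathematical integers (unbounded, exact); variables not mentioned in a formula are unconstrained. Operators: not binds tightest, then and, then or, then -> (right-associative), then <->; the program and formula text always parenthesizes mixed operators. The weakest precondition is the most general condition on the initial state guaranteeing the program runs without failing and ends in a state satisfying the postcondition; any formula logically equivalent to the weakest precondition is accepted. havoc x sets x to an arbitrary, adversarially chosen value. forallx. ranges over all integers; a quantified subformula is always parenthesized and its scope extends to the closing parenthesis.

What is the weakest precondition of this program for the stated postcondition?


Working backward. After the program, the postcondition 2*j - 5 != b - 5 and j - 6 >= -3 must hold; in canonical form it is 2*j != b and j >= 3.
Before skip: 2*j != b and j >= 3
Before k := k: 2*j != b and j >= 3
Before r := b - 1: 2*j != b and j >= 3
Before havoc d: 2*j != b and j >= 3
Then branch requires 2*j != 3 and j >= 3; else branch requires forall j_1. (2*j_1 != b and j_1 >= 3).
Before the if: ((not (2*b < 4)) -> (2*j != 3 and j >= 3)) and (2*b < 4 -> (forall j_1. (2*j_1 != b and j_1 >= 3)))
Answer: WP = ((not (2*b < 4)) -> (2*j != 3 and j >= 3)) and (2*b < 4 -> (forall j_1. (2*j_1 != b and j_1 >= 3)))


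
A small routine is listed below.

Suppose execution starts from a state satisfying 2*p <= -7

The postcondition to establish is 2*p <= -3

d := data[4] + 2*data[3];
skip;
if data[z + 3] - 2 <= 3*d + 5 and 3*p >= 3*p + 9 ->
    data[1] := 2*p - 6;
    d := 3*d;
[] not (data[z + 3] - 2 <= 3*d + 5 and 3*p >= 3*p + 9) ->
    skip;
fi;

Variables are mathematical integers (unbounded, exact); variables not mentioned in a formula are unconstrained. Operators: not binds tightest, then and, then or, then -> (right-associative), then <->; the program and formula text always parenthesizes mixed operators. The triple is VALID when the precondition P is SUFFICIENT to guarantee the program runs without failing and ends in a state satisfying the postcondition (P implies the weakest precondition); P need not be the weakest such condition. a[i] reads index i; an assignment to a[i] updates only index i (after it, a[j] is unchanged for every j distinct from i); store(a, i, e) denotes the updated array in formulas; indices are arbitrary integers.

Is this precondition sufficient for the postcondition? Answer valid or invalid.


Working backward. After the program, 2*p <= -3 must hold.
Then branch requires 2*p <= -3; else branch requires 2*p <= -3.
Before the if: 2*p <= -3
Before skip: 2*p <= -3
Before d := data[4] + 2*data[3]: 2*p <= -3
The weakest precondition is 2*p <= -3.
Check whether 2*p <= -7 implies it.
Every state satisfying the precondition satisfies the weakest precondition: the implication holds.
Answer: valid


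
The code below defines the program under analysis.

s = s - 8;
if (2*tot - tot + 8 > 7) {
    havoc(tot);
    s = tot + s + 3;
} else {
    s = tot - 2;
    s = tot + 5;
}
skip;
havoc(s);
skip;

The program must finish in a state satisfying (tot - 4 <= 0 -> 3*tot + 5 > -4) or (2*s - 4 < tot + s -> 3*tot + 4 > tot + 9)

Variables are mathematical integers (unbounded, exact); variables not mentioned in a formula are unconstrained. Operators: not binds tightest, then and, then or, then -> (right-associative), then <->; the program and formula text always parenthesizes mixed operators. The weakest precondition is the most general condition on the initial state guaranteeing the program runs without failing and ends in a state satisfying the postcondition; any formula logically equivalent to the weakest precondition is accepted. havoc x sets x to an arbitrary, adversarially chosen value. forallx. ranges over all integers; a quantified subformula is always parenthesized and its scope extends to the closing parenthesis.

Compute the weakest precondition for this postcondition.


Working backward. After the program, the postcondition (tot - 4 <= 0 -> 3*tot + 5 > -4) or (2*s - 4 < tot + s -> 3*tot + 4 > tot + 9) must hold; in canonical form it is (tot <= 4 -> 3*tot > -9) or (s < tot + 4 -> 2*tot > 5).
Before skip: (tot <= 4 -> 3*tot > -9) or (s < tot + 4 -> 2*tot > 5)
Before havoc s: forall s_1. ((tot <= 4 -> 3*tot > -9) or (s_1 < tot + 4 -> 2*tot > 5))
Before skip: forall s_1. ((tot <= 4 -> 3*tot > -9) or (s_1 < tot + 4 -> 2*tot > 5))
Then branch requires forall tot_1. (forall s_1. ((tot_1 <= 4 -> 3*tot_1 > -9) or (s_1 < tot_1 + 4 -> 2*tot_1 > 5))); else branch requires forall s_1. ((tot <= 4 -> 3*tot > -9) or (s_1 < tot + 4 -> 2*tot > 5)).
Before the if: (tot > -1 -> (forall tot_1. (forall s_1. ((tot_1 <= 4 -> 3*tot_1 > -9) or (s_1 < tot_1 + 4 -> 2*tot_1 > 5))))) and ((not (tot > -1)) -> (forall s_1. ((tot <= 4 -> 3*tot > -9) or (s_1 < tot + 4 -> 2*tot > 5))))
Before s := s - 8: (tot > -1 -> (forall tot_1. (forall s_1. ((tot_1 <= 4 -> 3*tot_1 > -9) or (s_1 < tot_1 + 4 -> 2*tot_1 > 5))))) and ((not (tot > -1)) -> (forall s_1. ((tot <= 4 -> 3*tot > -9) or (s_1 < tot + 4 -> 2*tot > 5))))
Answer: WP = (tot > -1 -> (forall tot_1. (forall s_1. ((tot_1 <= 4 -> 3*tot_1 > -9) or (s_1 < tot_1 + 4 -> 2*tot_1 > 5))))) and ((not (tot > -1)) -> (forall s_1. ((tot <= 4 -> 3*tot > -9) or (s_1 < tot + 4 -> 2*tot > 5))))


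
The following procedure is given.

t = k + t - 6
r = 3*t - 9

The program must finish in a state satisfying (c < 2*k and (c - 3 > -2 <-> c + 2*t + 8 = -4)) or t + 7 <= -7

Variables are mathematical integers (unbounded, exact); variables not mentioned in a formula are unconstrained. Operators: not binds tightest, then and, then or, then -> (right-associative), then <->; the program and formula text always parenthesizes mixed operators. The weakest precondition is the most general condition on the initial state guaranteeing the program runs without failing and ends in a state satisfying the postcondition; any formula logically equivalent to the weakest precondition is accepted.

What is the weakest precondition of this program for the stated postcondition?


Working backward. After the program, the postcondition (c < 2*k and (c - 3 > -2 <-> c + 2*t + 8 = -4)) or t + 7 <= -7 must hold; in canonical form it is (c < 2*k and (c > 1 <-> c + 2*t = -12)) or t <= -14.
Before r := 3*t - 9: (c < 2*k and (c > 1 <-> c + 2*t = -12)) or t <= -14
Before t := k + t - 6: (c < 2*k and (c > 1 <-> c + 2*k + 2*t = 0)) or k + t <= -8
Answer: WP = (c < 2*k and (c > 1 <-> c + 2*k + 2*t = 0)) or k + t <= -8


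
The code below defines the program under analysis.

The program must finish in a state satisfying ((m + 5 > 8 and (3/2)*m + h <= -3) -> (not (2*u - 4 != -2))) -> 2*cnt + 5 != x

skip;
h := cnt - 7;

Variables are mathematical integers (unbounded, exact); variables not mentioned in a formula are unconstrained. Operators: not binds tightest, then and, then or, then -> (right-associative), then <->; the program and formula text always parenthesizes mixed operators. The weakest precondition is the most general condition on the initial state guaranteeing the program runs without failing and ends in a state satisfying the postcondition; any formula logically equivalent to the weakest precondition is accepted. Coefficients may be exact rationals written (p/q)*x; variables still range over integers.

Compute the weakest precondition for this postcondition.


Working backward. After the program, the postcondition ((m + 5 > 8 and (3/2)*m + h <= -3) -> (not (2*u - 4 != -2))) -> 2*cnt + 5 != x must hold; in canonical form it is ((m > 3 and h + (3/2)*m <= -3) -> (not (2*u != 2))) -> 2*cnt != x - 5.
Before h := cnt - 7: ((m > 3 and cnt + (3/2)*m <= 4) -> (not (2*u != 2))) -> 2*cnt != x - 5
Before skip: ((m > 3 and cnt + (3/2)*m <= 4) -> (not (2*u != 2))) -> 2*cnt != x - 5
Answer: WP = ((m > 3 and cnt + (3/2)*m <= 4) -> (not (2*u != 2))) -> 2*cnt != x - 5


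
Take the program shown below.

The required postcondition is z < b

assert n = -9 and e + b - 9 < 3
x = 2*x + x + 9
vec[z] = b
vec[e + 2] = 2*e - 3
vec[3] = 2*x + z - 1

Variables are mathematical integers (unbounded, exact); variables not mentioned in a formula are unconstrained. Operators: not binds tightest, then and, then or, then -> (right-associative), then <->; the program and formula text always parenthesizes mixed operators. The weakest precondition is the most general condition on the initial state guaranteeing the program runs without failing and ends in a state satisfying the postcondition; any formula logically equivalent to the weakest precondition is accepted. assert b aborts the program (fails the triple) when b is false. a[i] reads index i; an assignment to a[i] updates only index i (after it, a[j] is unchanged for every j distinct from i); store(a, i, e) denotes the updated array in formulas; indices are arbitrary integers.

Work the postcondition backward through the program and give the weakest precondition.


Working backward. After the program, z < b must hold.
Before vec[3] := 2*x + z - 1: z < b
Before vec[e + 2] := 2*e - 3: z < b
Before vec[z] := b: z < b
Before x := 2*x + x + 9: z < b
Before assert n = -9 and e + b - 9 < 3: n = -9 and b + e < 12 and z < b
Answer: WP = n = -9 and b + e < 12 and z < b


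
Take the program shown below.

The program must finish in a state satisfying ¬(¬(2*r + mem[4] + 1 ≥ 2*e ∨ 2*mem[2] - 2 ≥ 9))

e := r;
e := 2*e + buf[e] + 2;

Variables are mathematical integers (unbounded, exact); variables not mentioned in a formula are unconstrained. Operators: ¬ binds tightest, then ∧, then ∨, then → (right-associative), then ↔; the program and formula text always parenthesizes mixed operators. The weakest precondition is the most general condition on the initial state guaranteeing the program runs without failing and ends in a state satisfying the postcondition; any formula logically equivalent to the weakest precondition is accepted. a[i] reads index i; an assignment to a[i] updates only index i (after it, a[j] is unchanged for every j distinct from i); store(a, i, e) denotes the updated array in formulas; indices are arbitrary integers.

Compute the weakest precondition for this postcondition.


Working backward. After the program, the postcondition ¬(¬(2*r + mem[4] + 1 ≥ 2*e ∨ 2*mem[2] - 2 ≥ 9)) must hold; in canonical form it is mem[4] + 2*r ≥ 2*e - 1 ∨ 2*mem[2] ≥ 11.
Before e := 2*e + buf[e] + 2: mem[4] + 2*r ≥ 2*buf[e] + 4*e + 3 ∨ 2*mem[2] ≥ 11
Before e := r: mem[4] ≥ 2*buf[r] + 2*r + 3 ∨ 2*mem[2] ≥ 11
Answer: WP = mem[4] ≥ 2*buf[r] + 2*r + 3 ∨ 2*mem[2] ≥ 11


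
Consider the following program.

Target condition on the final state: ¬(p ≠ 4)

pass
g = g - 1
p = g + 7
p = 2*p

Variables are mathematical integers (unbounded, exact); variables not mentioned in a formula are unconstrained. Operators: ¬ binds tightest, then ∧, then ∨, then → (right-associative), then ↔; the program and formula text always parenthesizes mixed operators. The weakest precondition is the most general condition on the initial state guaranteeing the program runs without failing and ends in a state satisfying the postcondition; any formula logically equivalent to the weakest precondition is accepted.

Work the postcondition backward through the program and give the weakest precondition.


Working backward. After the program, ¬(p ≠ 4) must hold.
Before p := 2*p: ¬(2*p ≠ 4)
Before p := g + 7: ¬(2*g ≠ -10)
Before g := g - 1: ¬(2*g ≠ -8)
Before skip: ¬(2*g ≠ -8)
Answer: WP = ¬(2*g ≠ -8)


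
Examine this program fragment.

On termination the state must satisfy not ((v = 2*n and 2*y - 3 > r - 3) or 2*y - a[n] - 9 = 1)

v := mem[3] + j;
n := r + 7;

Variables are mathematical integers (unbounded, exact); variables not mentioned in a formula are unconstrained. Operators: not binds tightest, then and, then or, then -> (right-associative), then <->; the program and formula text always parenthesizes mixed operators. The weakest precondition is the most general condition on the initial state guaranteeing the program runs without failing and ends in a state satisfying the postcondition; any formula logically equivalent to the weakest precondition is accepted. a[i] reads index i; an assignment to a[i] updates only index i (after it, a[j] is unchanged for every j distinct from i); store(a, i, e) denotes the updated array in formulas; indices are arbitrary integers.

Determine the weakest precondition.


Working backward. After the program, the postcondition not ((v = 2*n and 2*y - 3 > r - 3) or 2*y - a[n] - 9 = 1) must hold; in canonical form it is not ((v = 2*n and 2*y > r) or 2*y = a[n] + 10).
Before n := r + 7: not ((v = 2*r + 14 and 2*y > r) or 2*y = a[r + 7] + 10)
Before v := mem[3] + j: not ((mem[3] + j = 2*r + 14 and 2*y > r) or 2*y = a[r + 7] + 10)
Answer: WP = not ((mem[3] + j = 2*r + 14 and 2*y > r) or 2*y = a[r + 7] + 10)


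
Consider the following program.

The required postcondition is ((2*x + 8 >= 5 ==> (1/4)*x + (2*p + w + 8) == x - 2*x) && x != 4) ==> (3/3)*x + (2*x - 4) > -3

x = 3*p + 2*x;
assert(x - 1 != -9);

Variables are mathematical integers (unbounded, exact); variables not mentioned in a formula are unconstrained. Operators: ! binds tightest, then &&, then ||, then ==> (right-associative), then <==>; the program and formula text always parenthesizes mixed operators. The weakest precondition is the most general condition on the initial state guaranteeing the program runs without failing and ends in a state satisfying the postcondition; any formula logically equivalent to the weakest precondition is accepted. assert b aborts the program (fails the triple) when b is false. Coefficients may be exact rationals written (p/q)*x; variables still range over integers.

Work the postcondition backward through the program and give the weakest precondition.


Working backward. After the program, the postcondition ((2*x + 8 >= 5 ==> (1/4)*x + (2*p + w + 8) == x - 2*x) && x != 4) ==> (3/3)*x + (2*x - 4) > -3 must hold; in canonical form it is ((2*x >= -3 ==> 2*p + w + (5/4)*x == -8) && x != 4) ==> 3*x > 1.
Before assert x - 1 != -9: x != -8 && (((2*x >= -3 ==> 2*p + w + (5/4)*x == -8) && x != 4) ==> 3*x > 1)
Before x := 3*p + 2*x: 3*p + 2*x != -8 && (((6*p + 4*x >= -3 ==> (23/4)*p + w + (5/2)*x == -8) && 3*p + 2*x != 4) ==> 9*p + 6*x > 1)
Answer: WP = 3*p + 2*x != -8 && (((6*p + 4*x >= -3 ==> (23/4)*p + w + (5/2)*x == -8) && 3*p + 2*x != 4) ==> 9*p + 6*x > 1)


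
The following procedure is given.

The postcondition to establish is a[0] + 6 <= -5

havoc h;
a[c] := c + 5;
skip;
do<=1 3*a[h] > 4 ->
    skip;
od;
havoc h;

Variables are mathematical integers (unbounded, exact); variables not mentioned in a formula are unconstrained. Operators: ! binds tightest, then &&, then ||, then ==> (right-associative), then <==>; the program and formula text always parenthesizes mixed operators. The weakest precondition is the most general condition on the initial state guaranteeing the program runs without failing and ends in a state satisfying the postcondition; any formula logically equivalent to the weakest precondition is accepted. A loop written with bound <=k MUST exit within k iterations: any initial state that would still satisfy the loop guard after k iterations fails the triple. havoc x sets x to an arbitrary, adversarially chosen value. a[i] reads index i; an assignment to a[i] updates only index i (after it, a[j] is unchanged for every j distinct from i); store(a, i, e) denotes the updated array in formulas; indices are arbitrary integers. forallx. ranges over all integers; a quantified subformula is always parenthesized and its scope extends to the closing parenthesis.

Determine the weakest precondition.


Working backward. After the program, the postcondition a[0] + 6 <= -5 must hold; in canonical form it is a[0] <= -11.
Before havoc h: a[0] <= -11
Before the loop (bound <=1), unroll the exhaustion recursion (WP_0 = exit-now case; WP_j = one more guarded iteration, up to j = 1):
  WP_0: (!(3*a[h] > 4)) && a[0] <= -11
  WP_1: (3*a[h] > 4 ==> ((!(3*a[h] > 4)) && a[0] <= -11)) && ((!(3*a[h] > 4)) ==> a[0] <= -11)
So before the loop: (3*a[h] > 4 ==> ((!(3*a[h] > 4)) && a[0] <= -11)) && ((!(3*a[h] > 4)) ==> a[0] <= -11)
Before skip: (3*a[h] > 4 ==> ((!(3*a[h] > 4)) && a[0] <= -11)) && ((!(3*a[h] > 4)) ==> a[0] <= -11)
Before a[c] := c + 5: (3*store(a, c, c + 5)[h] > 4 ==> ((!(3*store(a, c, c + 5)[h] > 4)) && store(a, c, c + 5)[0] <= -11)) && ((!(3*store(a, c, c + 5)[h] > 4)) ==> store(a, c, c + 5)[0] <= -11)
Before havoc h: forall h_1. ((3*store(a, c, c + 5)[h_1] > 4 ==> ((!(3*store(a, c, c + 5)[h_1] > 4)) && store(a, c, c + 5)[0] <= -11)) && ((!(3*store(a, c, c + 5)[h_1] > 4)) ==> store(a, c, c + 5)[0] <= -11))
Answer: WP = forall h_1. ((3*store(a, c, c + 5)[h_1] > 4 ==> ((!(3*store(a, c, c + 5)[h_1] > 4)) && store(a, c, c + 5)[0] <= -11)) && ((!(3*store(a, c, c + 5)[h_1] > 4)) ==> store(a, c, c + 5)[0] <= -11))
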